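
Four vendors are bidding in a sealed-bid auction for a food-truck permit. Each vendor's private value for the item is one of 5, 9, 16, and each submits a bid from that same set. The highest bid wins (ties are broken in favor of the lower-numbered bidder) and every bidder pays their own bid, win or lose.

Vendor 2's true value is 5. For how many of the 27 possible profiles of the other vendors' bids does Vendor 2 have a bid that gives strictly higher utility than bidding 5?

Others bid (5, 5, 5): truth gives -5; bid 9 gives -4 > -5. Violating.
Others bid (5, 5, 9): truth gives -5; bid 9 gives -4 > -5. Violating.
Others bid (5, 9, 5): truth gives -5; bid 9 gives -4 > -5. Violating.
Others bid (5, 9, 9): truth gives -5; bid 9 gives -4 > -5. Violating.
Others bid (5, 5, 16): truth gives -5; no alternative beats it.
Others bid (5, 9, 16): truth gives -5; no alternative beats it.
(Checking all 27 profiles: 4 have a profitable deviation, 23 do not.)

4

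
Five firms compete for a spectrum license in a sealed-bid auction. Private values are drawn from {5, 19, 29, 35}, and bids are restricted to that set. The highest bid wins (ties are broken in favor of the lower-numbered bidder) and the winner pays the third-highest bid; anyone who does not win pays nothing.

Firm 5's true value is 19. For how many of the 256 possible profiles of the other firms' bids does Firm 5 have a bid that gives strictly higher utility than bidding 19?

Others bid (5, 5, 5, 19): truth gives 0; bid 29 gives 14 > 0. Violating.
Others bid (5, 5, 5, 29): truth gives 0; bid 35 gives 14 > 0. Violating.
Others bid (5, 5, 19, 5): truth gives 0; bid 29 gives 14 > 0. Violating.
Others bid (5, 5, 29, 5): truth gives 0; bid 35 gives 14 > 0. Violating.
Others bid (5, 5, 5, 5): truth gives 14; no alternative beats it.
Others bid (5, 5, 5, 35): truth gives 0; no alternative beats it.
(Checking all 256 profiles: 8 have a profitable deviation, 248 do not.)

8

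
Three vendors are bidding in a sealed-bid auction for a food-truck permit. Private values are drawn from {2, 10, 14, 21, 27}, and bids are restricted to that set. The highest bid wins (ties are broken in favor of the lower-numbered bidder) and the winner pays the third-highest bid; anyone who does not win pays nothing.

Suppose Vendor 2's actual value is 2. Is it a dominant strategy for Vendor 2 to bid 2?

Check each profile of the others' bids and compare truth against every alternative bid.
Others bid (2, 2): truth gives 0, best alternative gives 0.
Others bid (2, 10): truth gives 0, best alternative gives 0.
Others bid (2, 14): truth gives 0, best alternative gives 0.
Others bid (2, 21): truth gives 0, best alternative gives 0.
Others bid (2, 27): truth gives 0, best alternative gives 0.
Others bid (10, 2): truth gives 0, best alternative gives 0.
(Remaining 19 profiles checked similarly; truth is weakly best in each.)
In every case the truthful bid is at least as good as any alternative, so it is a dominant strategy.

Yes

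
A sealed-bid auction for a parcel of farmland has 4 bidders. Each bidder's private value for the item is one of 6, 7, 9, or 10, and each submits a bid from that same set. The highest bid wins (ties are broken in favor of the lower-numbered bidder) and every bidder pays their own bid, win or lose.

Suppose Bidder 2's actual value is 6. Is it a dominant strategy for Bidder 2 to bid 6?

Consider the case where Bidder 1 bids 6, Bidder 3 bids 6 and Bidder 4 bids 6.
Truthful bid 6: loses but pays 6, utility -6.
Bid 7 instead: wins, pays 7, utility 6 - 7 = -1.
Since -1 > -6, bidding 7 is strictly better here, so truthful bidding is not dominant.

No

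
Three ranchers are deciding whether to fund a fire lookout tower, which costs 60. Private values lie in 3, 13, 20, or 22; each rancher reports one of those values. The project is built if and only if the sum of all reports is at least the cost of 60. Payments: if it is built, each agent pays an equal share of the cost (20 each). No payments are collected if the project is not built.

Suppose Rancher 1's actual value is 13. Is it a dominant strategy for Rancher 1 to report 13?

Check each profile of the others' reports and compare truth against every alternative report.
Others report (3, 3): truth gives 0, best alternative gives 0.
Others report (3, 13): truth gives 0, best alternative gives 0.
Others report (3, 20): truth gives 0, best alternative gives 0.
Others report (3, 22): truth gives 0, best alternative gives 0.
Others report (13, 3): truth gives 0, best alternative gives 0.
Others report (13, 13): truth gives 0, best alternative gives 0.
(Remaining 10 profiles checked similarly; truth is weakly best in each.)
In every case the truthful report is at least as good as any alternative, so it is a dominant strategy.

Yes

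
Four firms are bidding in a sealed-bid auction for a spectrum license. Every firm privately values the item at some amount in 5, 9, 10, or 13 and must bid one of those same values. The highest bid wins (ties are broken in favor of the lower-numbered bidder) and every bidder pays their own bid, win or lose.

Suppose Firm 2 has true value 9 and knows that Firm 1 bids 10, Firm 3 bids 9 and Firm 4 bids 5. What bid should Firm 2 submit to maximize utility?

13

Bid 5: loses but pays 5, utility -5.
Bid 9: loses but pays 9, utility -9.
Bid 10: loses but pays 10, utility -10.
Bid 13: wins, pays 13, utility 9 - 13 = -4.
The best choice is 13 with utility -4.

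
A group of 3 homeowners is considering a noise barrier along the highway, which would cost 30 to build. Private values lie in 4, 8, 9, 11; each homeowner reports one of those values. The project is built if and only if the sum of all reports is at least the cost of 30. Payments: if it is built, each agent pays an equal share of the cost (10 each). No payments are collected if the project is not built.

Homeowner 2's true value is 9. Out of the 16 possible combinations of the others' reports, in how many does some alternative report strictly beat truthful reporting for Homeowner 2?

Others report (11, 11): truth gives -1; report 4 gives 0 > -1. Violating.
Others report (4, 4): truth gives 0; no alternative beats it.
Others report (4, 8): truth gives 0; no alternative beats it.
(Checking all 16 profiles: 1 has a profitable deviation, 15 do not.)

1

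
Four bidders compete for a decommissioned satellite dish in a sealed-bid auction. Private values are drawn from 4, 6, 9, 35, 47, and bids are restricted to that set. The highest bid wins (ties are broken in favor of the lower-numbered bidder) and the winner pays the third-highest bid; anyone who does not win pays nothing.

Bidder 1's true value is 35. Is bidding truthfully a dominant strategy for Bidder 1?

No

Consider the case where Bidder 2 bids 4, Bidder 3 bids 4 and Bidder 4 bids 47.
Truthful bid 35: loses, pays 0, utility 0.
Bid 47 instead: wins, pays 4, utility 35 - 4 = 31.
Since 31 > 0, bidding 47 is strictly better here, so truthful bidding is not dominant.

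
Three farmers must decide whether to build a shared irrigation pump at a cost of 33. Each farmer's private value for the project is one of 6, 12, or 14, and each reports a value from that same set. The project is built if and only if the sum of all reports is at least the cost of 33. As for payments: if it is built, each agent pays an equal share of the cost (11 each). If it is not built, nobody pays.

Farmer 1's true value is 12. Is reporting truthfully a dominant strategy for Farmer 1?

Consider the case where Farmer 2 reports 6 and Farmer 3 reports 14.
Truthful report 12: project not built, utility 0.
Report 14 instead: project built, pays 11, utility 12 - 11 = 1.
Since 1 > 0, reporting 14 is strictly better here, so truthful reporting is not dominant.

No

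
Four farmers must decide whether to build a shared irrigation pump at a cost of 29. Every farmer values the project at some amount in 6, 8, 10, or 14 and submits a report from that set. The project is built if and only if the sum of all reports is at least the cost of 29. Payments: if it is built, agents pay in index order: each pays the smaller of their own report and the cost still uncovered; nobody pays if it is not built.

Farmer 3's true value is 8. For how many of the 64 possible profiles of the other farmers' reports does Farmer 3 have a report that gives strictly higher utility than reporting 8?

Others report (6, 6, 14): truth gives 0; report 6 gives 2 > 0. Violating.
Others report (6, 8, 10): truth gives 0; report 6 gives 2 > 0. Violating.
Others report (6, 8, 14): truth gives 0; report 6 gives 2 > 0. Violating.
Others report (6, 10, 8): truth gives 0; report 6 gives 2 > 0. Violating.
Others report (6, 6, 6): truth gives 0; no alternative beats it.
Others report (6, 6, 8): truth gives 0; no alternative beats it.
(Checking all 64 profiles: 42 have a profitable deviation, 22 do not.)

42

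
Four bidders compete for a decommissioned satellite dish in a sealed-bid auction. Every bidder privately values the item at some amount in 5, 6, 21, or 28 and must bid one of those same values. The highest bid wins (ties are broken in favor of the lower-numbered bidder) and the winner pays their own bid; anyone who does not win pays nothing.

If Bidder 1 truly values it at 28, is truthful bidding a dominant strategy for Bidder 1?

Consider the case where Bidder 2 bids 5, Bidder 3 bids 5 and Bidder 4 bids 5.
Truthful bid 28: wins, pays 28, utility 28 - 28 = 0.
Bid 5 instead: wins, pays 5, utility 28 - 5 = 23.
Since 23 > 0, bidding 5 is strictly better here, so truthful bidding is not dominant.

No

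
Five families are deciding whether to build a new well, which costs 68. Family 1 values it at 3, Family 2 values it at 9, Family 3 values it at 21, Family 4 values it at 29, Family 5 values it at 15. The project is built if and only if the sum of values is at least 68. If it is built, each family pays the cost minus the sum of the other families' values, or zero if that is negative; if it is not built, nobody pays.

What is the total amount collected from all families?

38

Total value 77 ≥ cost 68, so it is built.
Family 1: others sum to 74; max(0, 68 - 74) = 0.
Family 2: others sum to 68; max(0, 68 - 68) = 0.
Family 3: others sum to 56; max(0, 68 - 56) = 12.
Family 4: others sum to 48; max(0, 68 - 48) = 20.
Family 5: others sum to 62; max(0, 68 - 62) = 6.
Total collected = 0 + 0 + 12 + 20 + 6 = 38.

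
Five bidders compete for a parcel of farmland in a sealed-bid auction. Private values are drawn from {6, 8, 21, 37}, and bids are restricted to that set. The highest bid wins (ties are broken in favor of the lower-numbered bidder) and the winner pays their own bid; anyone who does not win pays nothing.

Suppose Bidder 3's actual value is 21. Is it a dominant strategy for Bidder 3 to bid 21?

No

Consider the case where Bidder 1 bids 6, Bidder 2 bids 6, Bidder 4 bids 6 and Bidder 5 bids 6.
Truthful bid 21: wins, pays 21, utility 21 - 21 = 0.
Bid 8 instead: wins, pays 8, utility 21 - 8 = 13.
Since 13 > 0, bidding 8 is strictly better here, so truthful bidding is not dominant.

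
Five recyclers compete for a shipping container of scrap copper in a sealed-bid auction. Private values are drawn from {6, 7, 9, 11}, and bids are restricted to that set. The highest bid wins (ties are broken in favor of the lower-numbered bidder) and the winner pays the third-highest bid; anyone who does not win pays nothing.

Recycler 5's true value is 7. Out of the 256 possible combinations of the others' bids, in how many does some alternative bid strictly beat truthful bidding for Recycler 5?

8

Others bid (6, 6, 6, 7): truth gives 0; bid 9 gives 1 > 0. Violating.
Others bid (6, 6, 6, 9): truth gives 0; bid 11 gives 1 > 0. Violating.
Others bid (6, 6, 7, 6): truth gives 0; bid 9 gives 1 > 0. Violating.
Others bid (6, 6, 9, 6): truth gives 0; bid 11 gives 1 > 0. Violating.
Others bid (6, 6, 6, 6): truth gives 1; no alternative beats it.
Others bid (6, 6, 6, 11): truth gives 0; no alternative beats it.
(Checking all 256 profiles: 8 have a profitable deviation, 248 do not.)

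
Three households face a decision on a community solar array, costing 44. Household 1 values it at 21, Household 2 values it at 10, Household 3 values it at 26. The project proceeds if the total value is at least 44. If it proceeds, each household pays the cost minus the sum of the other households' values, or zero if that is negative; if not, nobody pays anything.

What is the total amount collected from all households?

Total value 57 ≥ cost 44, so it is built.
Household 1: others sum to 36; max(0, 44 - 36) = 8.
Household 2: others sum to 47; max(0, 44 - 47) = 0.
Household 3: others sum to 31; max(0, 44 - 31) = 13.
Total collected = 8 + 0 + 13 = 21.

21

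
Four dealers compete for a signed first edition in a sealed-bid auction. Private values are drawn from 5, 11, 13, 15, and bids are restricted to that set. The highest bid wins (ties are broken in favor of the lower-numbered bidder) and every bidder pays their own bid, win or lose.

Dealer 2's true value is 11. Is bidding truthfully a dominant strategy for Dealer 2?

Consider the case where Dealer 1 bids 5, Dealer 3 bids 5 and Dealer 4 bids 13.
Truthful bid 11: loses but pays 11, utility -11.
Bid 5 instead: loses but pays 5, utility -5.
Since -5 > -11, bidding 5 is strictly better here, so truthful bidding is not dominant.

No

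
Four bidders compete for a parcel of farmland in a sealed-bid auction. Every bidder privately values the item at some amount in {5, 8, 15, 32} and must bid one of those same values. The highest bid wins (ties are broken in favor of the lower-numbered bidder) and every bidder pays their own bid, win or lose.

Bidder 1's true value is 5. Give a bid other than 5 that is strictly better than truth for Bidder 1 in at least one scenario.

8

Suppose Bidder 2 bids 5, Bidder 3 bids 5 and Bidder 4 bids 8.
Bid 5: loses but pays 5, utility -5.
Bid 8: wins, pays 8, utility 5 - 8 = -3.
So bidding 8 beats truth here (-3 > -5).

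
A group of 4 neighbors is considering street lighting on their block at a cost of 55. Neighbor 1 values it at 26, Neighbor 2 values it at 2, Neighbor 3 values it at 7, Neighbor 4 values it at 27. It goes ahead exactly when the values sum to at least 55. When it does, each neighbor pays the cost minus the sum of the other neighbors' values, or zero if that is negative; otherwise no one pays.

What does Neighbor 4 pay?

20

Total value 62 ≥ cost 55, so the project is built.
The other neighbors' values sum to 35.
Cost minus that sum is 55 - 35 = 20.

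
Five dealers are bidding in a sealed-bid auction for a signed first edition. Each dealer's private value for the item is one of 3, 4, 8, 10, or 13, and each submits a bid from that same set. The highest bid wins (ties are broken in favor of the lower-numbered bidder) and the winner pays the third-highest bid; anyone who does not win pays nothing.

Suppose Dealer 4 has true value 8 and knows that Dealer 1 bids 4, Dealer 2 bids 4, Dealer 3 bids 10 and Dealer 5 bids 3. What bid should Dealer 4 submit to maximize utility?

13

Bid 3: loses, pays 0, utility 0.
Bid 4: loses, pays 0, utility 0.
Bid 8: loses, pays 0, utility 0.
Bid 10: loses, pays 0, utility 0.
Bid 13: wins, pays 4, utility 8 - 4 = 4.
The best choice is 13 with utility 4.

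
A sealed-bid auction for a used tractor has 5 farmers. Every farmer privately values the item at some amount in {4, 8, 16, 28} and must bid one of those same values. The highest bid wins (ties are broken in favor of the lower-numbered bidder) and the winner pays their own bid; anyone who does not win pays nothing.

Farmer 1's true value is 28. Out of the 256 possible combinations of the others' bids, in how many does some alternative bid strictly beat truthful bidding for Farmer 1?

Others bid (4, 4, 4, 4): truth gives 0; bid 4 gives 24 > 0. Violating.
Others bid (4, 4, 4, 8): truth gives 0; bid 8 gives 20 > 0. Violating.
Others bid (4, 4, 4, 16): truth gives 0; bid 16 gives 12 > 0. Violating.
Others bid (4, 4, 8, 4): truth gives 0; bid 8 gives 20 > 0. Violating.
Others bid (4, 4, 4, 28): truth gives 0; no alternative beats it.
Others bid (4, 4, 8, 28): truth gives 0; no alternative beats it.
(Checking all 256 profiles: 81 have a profitable deviation, 175 do not.)

81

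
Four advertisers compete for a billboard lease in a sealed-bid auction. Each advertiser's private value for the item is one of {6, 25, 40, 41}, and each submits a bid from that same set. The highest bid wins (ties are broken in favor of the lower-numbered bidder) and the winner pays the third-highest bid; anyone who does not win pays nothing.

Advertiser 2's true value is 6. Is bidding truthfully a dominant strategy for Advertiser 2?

Check each profile of the others' bids and compare truth against every alternative bid.
Others bid (6, 25, 25): truth gives 0, best alternative gives -19.
Others bid (6, 6, 6): truth gives 0, best alternative gives 0.
Others bid (6, 6, 25): truth gives 0, best alternative gives 0.
Others bid (6, 6, 40): truth gives 0, best alternative gives 0.
Others bid (6, 6, 41): truth gives 0, best alternative gives 0.
Others bid (6, 25, 6): truth gives 0, best alternative gives 0.
(Remaining 58 profiles checked similarly; truth is weakly best in each.)
In every case the truthful bid is at least as good as any alternative, so it is a dominant strategy.

Yes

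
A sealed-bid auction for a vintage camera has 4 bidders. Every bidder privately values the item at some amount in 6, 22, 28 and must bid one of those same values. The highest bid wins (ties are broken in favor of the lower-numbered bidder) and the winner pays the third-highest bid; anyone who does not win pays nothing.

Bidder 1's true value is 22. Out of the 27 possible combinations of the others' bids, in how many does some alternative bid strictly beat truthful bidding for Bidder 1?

3

Others bid (6, 6, 28): truth gives 0; bid 28 gives 16 > 0. Violating.
Others bid (6, 28, 6): truth gives 0; bid 28 gives 16 > 0. Violating.
Others bid (28, 6, 6): truth gives 0; bid 28 gives 16 > 0. Violating.
Others bid (6, 6, 6): truth gives 16; no alternative beats it.
Others bid (6, 6, 22): truth gives 16; no alternative beats it.
(Checking all 27 profiles: 3 have a profitable deviation, 24 do not.)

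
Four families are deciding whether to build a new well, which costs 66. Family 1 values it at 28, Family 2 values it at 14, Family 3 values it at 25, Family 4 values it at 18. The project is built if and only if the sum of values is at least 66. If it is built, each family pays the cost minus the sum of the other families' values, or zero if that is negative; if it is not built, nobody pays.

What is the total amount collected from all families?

15

Total value 85 ≥ cost 66, so it is built.
Family 1: others sum to 57; max(0, 66 - 57) = 9.
Family 2: others sum to 71; max(0, 66 - 71) = 0.
Family 3: others sum to 60; max(0, 66 - 60) = 6.
Family 4: others sum to 67; max(0, 66 - 67) = 0.
Total collected = 9 + 0 + 6 + 0 = 15.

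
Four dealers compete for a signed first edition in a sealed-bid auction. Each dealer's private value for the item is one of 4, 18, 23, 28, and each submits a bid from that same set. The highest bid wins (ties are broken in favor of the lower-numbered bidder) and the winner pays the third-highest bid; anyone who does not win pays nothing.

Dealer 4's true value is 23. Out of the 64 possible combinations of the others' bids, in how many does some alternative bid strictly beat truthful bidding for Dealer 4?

Others bid (4, 4, 23): truth gives 0; bid 28 gives 19 > 0. Violating.
Others bid (4, 18, 23): truth gives 0; bid 28 gives 5 > 0. Violating.
Others bid (4, 23, 4): truth gives 0; bid 28 gives 19 > 0. Violating.
Others bid (4, 23, 18): truth gives 0; bid 28 gives 5 > 0. Violating.
Others bid (4, 4, 4): truth gives 19; no alternative beats it.
Others bid (4, 4, 18): truth gives 19; no alternative beats it.
(Checking all 64 profiles: 12 have a profitable deviation, 52 do not.)

12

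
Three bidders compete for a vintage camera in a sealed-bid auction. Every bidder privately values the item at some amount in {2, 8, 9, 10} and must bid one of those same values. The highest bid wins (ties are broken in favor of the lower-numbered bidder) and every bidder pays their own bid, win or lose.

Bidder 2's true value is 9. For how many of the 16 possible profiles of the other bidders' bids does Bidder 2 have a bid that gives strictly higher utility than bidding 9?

Others bid (2, 2): truth gives 0; bid 8 gives 1 > 0. Violating.
Others bid (2, 8): truth gives 0; bid 8 gives 1 > 0. Violating.
Others bid (2, 10): truth gives -9; bid 10 gives -1 > -9. Violating.
Others bid (8, 10): truth gives -9; bid 10 gives -1 > -9. Violating.
Others bid (2, 9): truth gives 0; no alternative beats it.
Others bid (8, 2): truth gives 0; no alternative beats it.
(Checking all 16 profiles: 12 have a profitable deviation, 4 do not.)

12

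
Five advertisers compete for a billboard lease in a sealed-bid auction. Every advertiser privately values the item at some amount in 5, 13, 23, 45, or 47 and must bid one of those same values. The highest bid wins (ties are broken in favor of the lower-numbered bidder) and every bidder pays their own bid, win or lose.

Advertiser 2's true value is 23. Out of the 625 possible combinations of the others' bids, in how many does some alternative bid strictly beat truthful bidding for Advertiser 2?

Others bid (5, 5, 5, 5): truth gives 0; bid 13 gives 10 > 0. Violating.
Others bid (5, 5, 5, 13): truth gives 0; bid 13 gives 10 > 0. Violating.
Others bid (5, 5, 5, 45): truth gives -23; bid 5 gives -5 > -23. Violating.
Others bid (5, 5, 5, 47): truth gives -23; bid 5 gives -5 > -23. Violating.
Others bid (5, 5, 5, 23): truth gives 0; no alternative beats it.
Others bid (5, 5, 13, 23): truth gives 0; no alternative beats it.
(Checking all 625 profiles: 579 have a profitable deviation, 46 do not.)

579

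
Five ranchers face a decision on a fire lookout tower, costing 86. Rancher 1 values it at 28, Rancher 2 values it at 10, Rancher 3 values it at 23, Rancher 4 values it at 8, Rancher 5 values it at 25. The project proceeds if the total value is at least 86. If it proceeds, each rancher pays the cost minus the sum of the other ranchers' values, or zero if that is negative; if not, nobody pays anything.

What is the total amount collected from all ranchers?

Total value 94 ≥ cost 86, so it is built.
Rancher 1: others sum to 66; max(0, 86 - 66) = 20.
Rancher 2: others sum to 84; max(0, 86 - 84) = 2.
Rancher 3: others sum to 71; max(0, 86 - 71) = 15.
Rancher 4: others sum to 86; max(0, 86 - 86) = 0.
Rancher 5: others sum to 69; max(0, 86 - 69) = 17.
Total collected = 20 + 2 + 15 + 0 + 17 = 54.

54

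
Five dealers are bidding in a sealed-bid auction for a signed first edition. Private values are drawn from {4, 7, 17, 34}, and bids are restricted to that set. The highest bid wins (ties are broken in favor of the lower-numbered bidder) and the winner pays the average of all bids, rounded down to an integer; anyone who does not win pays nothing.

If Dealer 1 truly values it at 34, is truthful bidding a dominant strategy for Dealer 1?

No

Consider the case where Dealer 2 bids 4, Dealer 3 bids 4, Dealer 4 bids 4 and Dealer 5 bids 4.
Truthful bid 34: wins, pays 10, utility 34 - 10 = 24.
Bid 4 instead: wins, pays 4, utility 34 - 4 = 30.
Since 30 > 24, bidding 4 is strictly better here, so truthful bidding is not dominant.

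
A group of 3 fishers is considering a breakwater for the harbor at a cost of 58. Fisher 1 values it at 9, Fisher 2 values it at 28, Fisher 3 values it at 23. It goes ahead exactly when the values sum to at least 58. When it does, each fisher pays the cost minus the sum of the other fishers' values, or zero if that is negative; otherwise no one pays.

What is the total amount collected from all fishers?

54

Total value 60 ≥ cost 58, so it is built.
Fisher 1: others sum to 51; max(0, 58 - 51) = 7.
Fisher 2: others sum to 32; max(0, 58 - 32) = 26.
Fisher 3: others sum to 37; max(0, 58 - 37) = 21.
Total collected = 7 + 26 + 21 = 54.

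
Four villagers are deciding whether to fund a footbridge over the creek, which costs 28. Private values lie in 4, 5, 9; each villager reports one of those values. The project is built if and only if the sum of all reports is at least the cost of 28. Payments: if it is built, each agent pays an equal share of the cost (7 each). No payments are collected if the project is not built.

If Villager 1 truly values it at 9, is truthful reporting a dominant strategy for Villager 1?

Yes

Check each profile of the others' reports and compare truth against every alternative report.
Others report (4, 9, 9): truth gives 2, best alternative gives 0.
Others report (5, 5, 9): truth gives 2, best alternative gives 0.
Others report (5, 9, 5): truth gives 2, best alternative gives 0.
Others report (9, 4, 9): truth gives 2, best alternative gives 0.
Others report (9, 5, 5): truth gives 2, best alternative gives 0.
Others report (9, 9, 4): truth gives 2, best alternative gives 0.
(Remaining 21 profiles checked similarly; truth is weakly best in each.)
In every case the truthful report is at least as good as any alternative, so it is a dominant strategy.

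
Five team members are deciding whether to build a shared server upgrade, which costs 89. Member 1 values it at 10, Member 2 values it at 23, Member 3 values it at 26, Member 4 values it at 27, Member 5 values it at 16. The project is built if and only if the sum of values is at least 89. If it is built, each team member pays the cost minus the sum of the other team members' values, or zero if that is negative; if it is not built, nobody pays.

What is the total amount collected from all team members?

Total value 102 ≥ cost 89, so it is built.
Member 1: others sum to 92; max(0, 89 - 92) = 0.
Member 2: others sum to 79; max(0, 89 - 79) = 10.
Member 3: others sum to 76; max(0, 89 - 76) = 13.
Member 4: others sum to 75; max(0, 89 - 75) = 14.
Member 5: others sum to 86; max(0, 89 - 86) = 3.
Total collected = 0 + 10 + 13 + 14 + 3 = 40.

40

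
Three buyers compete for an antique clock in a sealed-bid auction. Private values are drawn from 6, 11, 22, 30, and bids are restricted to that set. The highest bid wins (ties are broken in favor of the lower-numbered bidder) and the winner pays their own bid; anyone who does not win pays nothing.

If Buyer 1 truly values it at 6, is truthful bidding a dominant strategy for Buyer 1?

Check each profile of the others' bids and compare truth against every alternative bid.
Others bid (6, 6): truth gives 0, best alternative gives -5.
Others bid (6, 11): truth gives 0, best alternative gives -5.
Others bid (11, 6): truth gives 0, best alternative gives -5.
Others bid (11, 11): truth gives 0, best alternative gives -5.
Others bid (6, 22): truth gives 0, best alternative gives 0.
Others bid (6, 30): truth gives 0, best alternative gives 0.
(Remaining 10 profiles checked similarly; truth is weakly best in each.)
In every case the truthful bid is at least as good as any alternative, so it is a dominant strategy.

Yes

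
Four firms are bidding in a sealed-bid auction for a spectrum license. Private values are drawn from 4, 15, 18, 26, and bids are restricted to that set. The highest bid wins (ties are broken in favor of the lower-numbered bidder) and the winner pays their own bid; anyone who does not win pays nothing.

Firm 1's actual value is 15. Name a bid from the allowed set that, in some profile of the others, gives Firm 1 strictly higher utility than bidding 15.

Suppose Firm 2 bids 4, Firm 3 bids 4 and Firm 4 bids 4.
Bid 15: wins, pays 15, utility 15 - 15 = 0.
Bid 4: wins, pays 4, utility 15 - 4 = 11.
So bidding 4 beats truth here (11 > 0).

4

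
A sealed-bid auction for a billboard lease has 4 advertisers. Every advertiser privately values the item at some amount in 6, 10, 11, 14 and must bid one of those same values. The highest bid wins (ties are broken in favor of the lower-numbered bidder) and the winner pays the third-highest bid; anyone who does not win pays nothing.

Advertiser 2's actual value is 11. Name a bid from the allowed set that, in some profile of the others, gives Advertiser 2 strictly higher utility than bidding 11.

Suppose Advertiser 1 bids 6, Advertiser 3 bids 6 and Advertiser 4 bids 14.
Bid 11: loses, pays 0, utility 0.
Bid 14: wins, pays 6, utility 11 - 6 = 5.
So bidding 14 beats truth here (5 > 0).

14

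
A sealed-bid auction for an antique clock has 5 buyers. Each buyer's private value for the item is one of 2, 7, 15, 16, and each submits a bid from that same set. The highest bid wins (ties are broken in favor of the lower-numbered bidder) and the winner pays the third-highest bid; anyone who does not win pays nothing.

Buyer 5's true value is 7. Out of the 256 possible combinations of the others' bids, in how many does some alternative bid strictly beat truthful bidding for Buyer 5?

8

Others bid (2, 2, 2, 7): truth gives 0; bid 15 gives 5 > 0. Violating.
Others bid (2, 2, 2, 15): truth gives 0; bid 16 gives 5 > 0. Violating.
Others bid (2, 2, 7, 2): truth gives 0; bid 15 gives 5 > 0. Violating.
Others bid (2, 2, 15, 2): truth gives 0; bid 16 gives 5 > 0. Violating.
Others bid (2, 2, 2, 2): truth gives 5; no alternative beats it.
Others bid (2, 2, 2, 16): truth gives 0; no alternative beats it.
(Checking all 256 profiles: 8 have a profitable deviation, 248 do not.)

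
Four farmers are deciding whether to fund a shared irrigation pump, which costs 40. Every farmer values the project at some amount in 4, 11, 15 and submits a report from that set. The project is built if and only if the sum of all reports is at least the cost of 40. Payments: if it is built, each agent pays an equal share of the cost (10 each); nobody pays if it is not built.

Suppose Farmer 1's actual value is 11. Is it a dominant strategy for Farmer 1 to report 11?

Consider the case where Farmer 2 reports 4, Farmer 3 reports 11 and Farmer 4 reports 11.
Truthful report 11: project not built, utility 0.
Report 15 instead: project built, pays 10, utility 11 - 10 = 1.
Since 1 > 0, reporting 15 is strictly better here, so truthful reporting is not dominant.

No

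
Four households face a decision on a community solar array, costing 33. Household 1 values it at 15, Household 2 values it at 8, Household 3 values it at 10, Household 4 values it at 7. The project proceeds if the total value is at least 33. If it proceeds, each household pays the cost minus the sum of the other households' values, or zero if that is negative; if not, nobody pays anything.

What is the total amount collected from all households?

Total value 40 ≥ cost 33, so it is built.
Household 1: others sum to 25; max(0, 33 - 25) = 8.
Household 2: others sum to 32; max(0, 33 - 32) = 1.
Household 3: others sum to 30; max(0, 33 - 30) = 3.
Household 4: others sum to 33; max(0, 33 - 33) = 0.
Total collected = 8 + 1 + 3 + 0 = 12.

12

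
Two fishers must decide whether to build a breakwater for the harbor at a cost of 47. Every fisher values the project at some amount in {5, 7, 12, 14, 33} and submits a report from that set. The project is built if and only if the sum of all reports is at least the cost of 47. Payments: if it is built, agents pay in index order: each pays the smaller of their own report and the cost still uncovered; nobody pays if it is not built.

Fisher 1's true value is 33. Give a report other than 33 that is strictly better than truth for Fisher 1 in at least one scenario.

Suppose Fisher 2 reports 33.
Report 33: project built, pays 33, utility 33 - 33 = 0.
Report 14: project built, pays 14, utility 33 - 14 = 19.
So reporting 14 beats truth here (19 > 0).

14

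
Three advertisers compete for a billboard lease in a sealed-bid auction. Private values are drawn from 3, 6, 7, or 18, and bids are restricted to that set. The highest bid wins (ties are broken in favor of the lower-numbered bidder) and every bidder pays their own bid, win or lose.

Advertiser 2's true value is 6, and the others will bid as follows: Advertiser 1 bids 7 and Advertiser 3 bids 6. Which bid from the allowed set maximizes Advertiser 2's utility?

Bid 3: loses but pays 3, utility -3.
Bid 6: loses but pays 6, utility -6.
Bid 7: loses but pays 7, utility -7.
Bid 18: wins, pays 18, utility 6 - 18 = -12.
The best choice is 3 with utility -3.

3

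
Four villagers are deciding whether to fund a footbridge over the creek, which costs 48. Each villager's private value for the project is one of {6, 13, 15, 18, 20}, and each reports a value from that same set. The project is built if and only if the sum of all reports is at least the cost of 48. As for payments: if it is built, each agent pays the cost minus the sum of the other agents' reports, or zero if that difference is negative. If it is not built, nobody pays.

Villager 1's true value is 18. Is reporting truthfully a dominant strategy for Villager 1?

Check each profile of the others' reports and compare truth against every alternative report.
Others report (13, 15, 20): truth gives 18, best alternative gives 18.
Others report (13, 18, 18): truth gives 18, best alternative gives 18.
Others report (13, 18, 20): truth gives 18, best alternative gives 18.
Others report (13, 20, 15): truth gives 18, best alternative gives 18.
Others report (13, 20, 18): truth gives 18, best alternative gives 18.
Others report (13, 20, 20): truth gives 18, best alternative gives 18.
(Remaining 119 profiles checked similarly; truth is weakly best in each.)
In every case the truthful report is at least as good as any alternative, so it is a dominant strategy.

Yes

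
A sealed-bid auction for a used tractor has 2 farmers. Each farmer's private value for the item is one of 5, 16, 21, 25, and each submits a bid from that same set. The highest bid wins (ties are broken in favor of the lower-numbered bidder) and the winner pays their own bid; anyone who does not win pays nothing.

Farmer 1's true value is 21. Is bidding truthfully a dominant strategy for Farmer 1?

No

Consider the case where Farmer 2 bids 5.
Truthful bid 21: wins, pays 21, utility 21 - 21 = 0.
Bid 5 instead: wins, pays 5, utility 21 - 5 = 16.
Since 16 > 0, bidding 5 is strictly better here, so truthful bidding is not dominant.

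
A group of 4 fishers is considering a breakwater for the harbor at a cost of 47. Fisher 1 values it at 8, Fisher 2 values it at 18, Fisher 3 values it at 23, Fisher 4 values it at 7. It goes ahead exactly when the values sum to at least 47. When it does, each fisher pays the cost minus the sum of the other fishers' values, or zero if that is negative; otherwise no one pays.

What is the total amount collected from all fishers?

Total value 56 ≥ cost 47, so it is built.
Fisher 1: others sum to 48; max(0, 47 - 48) = 0.
Fisher 2: others sum to 38; max(0, 47 - 38) = 9.
Fisher 3: others sum to 33; max(0, 47 - 33) = 14.
Fisher 4: others sum to 49; max(0, 47 - 49) = 0.
Total collected = 0 + 9 + 14 + 0 = 23.

23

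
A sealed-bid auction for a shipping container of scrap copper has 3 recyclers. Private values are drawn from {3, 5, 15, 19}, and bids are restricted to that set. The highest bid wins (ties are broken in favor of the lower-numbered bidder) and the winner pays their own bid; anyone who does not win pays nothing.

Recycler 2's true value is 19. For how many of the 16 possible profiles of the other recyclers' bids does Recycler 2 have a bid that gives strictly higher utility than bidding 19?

6

Others bid (3, 3): truth gives 0; bid 5 gives 14 > 0. Violating.
Others bid (3, 5): truth gives 0; bid 5 gives 14 > 0. Violating.
Others bid (3, 15): truth gives 0; bid 15 gives 4 > 0. Violating.
Others bid (5, 3): truth gives 0; bid 15 gives 4 > 0. Violating.
Others bid (3, 19): truth gives 0; no alternative beats it.
Others bid (5, 19): truth gives 0; no alternative beats it.
(Checking all 16 profiles: 6 have a profitable deviation, 10 do not.)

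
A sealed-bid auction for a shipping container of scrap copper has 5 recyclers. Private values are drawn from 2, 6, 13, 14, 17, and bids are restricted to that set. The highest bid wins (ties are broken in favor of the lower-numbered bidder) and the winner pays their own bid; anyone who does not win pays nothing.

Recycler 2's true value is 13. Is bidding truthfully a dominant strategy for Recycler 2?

Consider the case where Recycler 1 bids 2, Recycler 3 bids 2, Recycler 4 bids 2 and Recycler 5 bids 2.
Truthful bid 13: wins, pays 13, utility 13 - 13 = 0.
Bid 6 instead: wins, pays 6, utility 13 - 6 = 7.
Since 7 > 0, bidding 6 is strictly better here, so truthful bidding is not dominant.

No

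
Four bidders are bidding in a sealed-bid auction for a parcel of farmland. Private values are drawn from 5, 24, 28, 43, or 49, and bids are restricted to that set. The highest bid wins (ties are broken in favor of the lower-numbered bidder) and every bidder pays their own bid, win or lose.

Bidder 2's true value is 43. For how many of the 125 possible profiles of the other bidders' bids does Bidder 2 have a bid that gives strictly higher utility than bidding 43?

95

Others bid (5, 5, 5): truth gives 0; bid 24 gives 19 > 0. Violating.
Others bid (5, 5, 24): truth gives 0; bid 24 gives 19 > 0. Violating.
Others bid (5, 5, 28): truth gives 0; bid 28 gives 15 > 0. Violating.
Others bid (5, 5, 49): truth gives -43; bid 5 gives -5 > -43. Violating.
Others bid (5, 5, 43): truth gives 0; no alternative beats it.
Others bid (5, 24, 43): truth gives 0; no alternative beats it.
(Checking all 125 profiles: 95 have a profitable deviation, 30 do not.)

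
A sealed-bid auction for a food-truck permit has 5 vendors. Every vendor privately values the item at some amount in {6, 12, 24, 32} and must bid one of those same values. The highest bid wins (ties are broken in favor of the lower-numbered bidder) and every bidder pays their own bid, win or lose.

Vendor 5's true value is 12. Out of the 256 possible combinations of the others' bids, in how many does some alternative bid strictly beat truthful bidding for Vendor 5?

255

Others bid (6, 6, 6, 12): truth gives -12; bid 6 gives -6 > -12. Violating.
Others bid (6, 6, 6, 24): truth gives -12; bid 6 gives -6 > -12. Violating.
Others bid (6, 6, 6, 32): truth gives -12; bid 6 gives -6 > -12. Violating.
Others bid (6, 6, 12, 6): truth gives -12; bid 6 gives -6 > -12. Violating.
Others bid (6, 6, 6, 6): truth gives 0; no alternative beats it.
(Checking all 256 profiles: 255 have a profitable deviation, 1 does not.)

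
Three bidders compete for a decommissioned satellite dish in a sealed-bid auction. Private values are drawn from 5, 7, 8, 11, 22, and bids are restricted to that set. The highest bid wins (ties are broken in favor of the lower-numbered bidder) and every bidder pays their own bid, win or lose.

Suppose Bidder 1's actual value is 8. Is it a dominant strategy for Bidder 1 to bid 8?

Consider the case where Bidder 2 bids 5 and Bidder 3 bids 5.
Truthful bid 8: wins, pays 8, utility 8 - 8 = 0.
Bid 5 instead: wins, pays 5, utility 8 - 5 = 3.
Since 3 > 0, bidding 5 is strictly better here, so truthful bidding is not dominant.

No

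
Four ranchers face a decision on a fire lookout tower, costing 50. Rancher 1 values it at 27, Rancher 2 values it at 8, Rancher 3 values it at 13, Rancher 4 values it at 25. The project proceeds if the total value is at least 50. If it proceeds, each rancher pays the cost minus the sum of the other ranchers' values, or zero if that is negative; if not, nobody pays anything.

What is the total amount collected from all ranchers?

Total value 73 ≥ cost 50, so it is built.
Rancher 1: others sum to 46; max(0, 50 - 46) = 4.
Rancher 2: others sum to 65; max(0, 50 - 65) = 0.
Rancher 3: others sum to 60; max(0, 50 - 60) = 0.
Rancher 4: others sum to 48; max(0, 50 - 48) = 2.
Total collected = 4 + 0 + 0 + 2 = 6.

6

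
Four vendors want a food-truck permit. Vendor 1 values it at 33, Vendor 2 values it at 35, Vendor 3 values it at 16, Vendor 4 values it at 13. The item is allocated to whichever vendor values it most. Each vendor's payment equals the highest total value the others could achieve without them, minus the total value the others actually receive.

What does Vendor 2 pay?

33

Vendor 2 has the highest value and receives the item.
Without Vendor 2, the item would go to the next-highest value, 33, so the others could achieve 33.
With Vendor 2 present and winning, the others receive nothing, so their total is 0.
Payment = 33 - 0 = 33.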